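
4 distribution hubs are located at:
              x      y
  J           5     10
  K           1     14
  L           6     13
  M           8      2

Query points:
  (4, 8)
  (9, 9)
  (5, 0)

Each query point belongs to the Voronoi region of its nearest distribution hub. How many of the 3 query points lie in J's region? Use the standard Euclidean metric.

(4, 8) — d² to each: J:5, K:45, L:29, M:52 → nearest is J
(9, 9) — d² to each: J:17, K:89, L:25, M:50 → nearest is J
(5, 0) — d² to each: J:100, K:212, L:170, M:13 → nearest is M
2 of the 3 points have J as nearest.

2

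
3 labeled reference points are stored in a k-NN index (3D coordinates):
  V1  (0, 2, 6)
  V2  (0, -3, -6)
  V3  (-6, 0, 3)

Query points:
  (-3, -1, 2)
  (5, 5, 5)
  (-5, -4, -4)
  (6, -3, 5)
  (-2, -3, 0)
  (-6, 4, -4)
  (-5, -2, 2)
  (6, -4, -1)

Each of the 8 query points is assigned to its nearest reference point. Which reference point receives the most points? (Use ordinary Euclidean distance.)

V3

(-3, -1, 2) — d² to each: V1:34, V2:77, V3:11 → nearest is V3
(5, 5, 5) — d² to each: V1:35, V2:210, V3:150 → nearest is V1
(-5, -4, -4) — d² to each: V1:161, V2:30, V3:66 → nearest is V2
(6, -3, 5) — d² to each: V1:62, V2:157, V3:157 → nearest is V1
(-2, -3, 0) — d² to each: V1:65, V2:40, V3:34 → nearest is V3
(-6, 4, -4) — d² to each: V1:140, V2:89, V3:65 → nearest is V3
(-5, -2, 2) — d² to each: V1:57, V2:90, V3:6 → nearest is V3
(6, -4, -1) — d² to each: V1:121, V2:62, V3:176 → nearest is V2
Tally — V1:2, V2:2, V3:4. V3 captures the most (4).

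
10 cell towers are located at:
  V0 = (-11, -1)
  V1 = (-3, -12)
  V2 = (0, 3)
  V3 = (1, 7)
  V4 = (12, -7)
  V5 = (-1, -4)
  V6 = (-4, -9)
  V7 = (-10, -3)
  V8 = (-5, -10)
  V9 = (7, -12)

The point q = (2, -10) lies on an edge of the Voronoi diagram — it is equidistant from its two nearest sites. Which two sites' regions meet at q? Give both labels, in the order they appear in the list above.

Squared distances from q to each site:
|qV0|² = 169 + 81 = 250
|qV1|² = 25 + 4 = 29
|qV2|² = 4 + 169 = 173
|qV3|² = 1 + 289 = 290
|qV4|² = 100 + 9 = 109
|qV5|² = 9 + 36 = 45
|qV6|² = 36 + 1 = 37
|qV7|² = 144 + 49 = 193
|qV8|² = 49 + 0 = 49
|qV9|² = 25 + 4 = 29
q is equidistant from V1 and V9 (both at squared distance 29), and every other site is strictly farther — so q lies on the V1–V9 Voronoi edge.

V1 and V9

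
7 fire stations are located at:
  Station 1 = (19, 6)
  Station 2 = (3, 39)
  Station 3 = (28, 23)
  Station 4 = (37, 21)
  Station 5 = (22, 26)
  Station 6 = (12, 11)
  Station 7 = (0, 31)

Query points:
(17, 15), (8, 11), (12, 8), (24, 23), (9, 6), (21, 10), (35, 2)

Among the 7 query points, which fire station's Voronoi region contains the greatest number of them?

Station 6

(17, 15) — d² to each: Station 1:85, Station 2:772, Station 3:185, Station 4:436, Station 5:146, Station 6:41, Station 7:545 → nearest is Station 6
(8, 11) — d² to each: Station 1:146, Station 2:809, Station 3:544, Station 4:941, Station 5:421, Station 6:16, Station 7:464 → nearest is Station 6
(12, 8) — d² to each: Station 1:53, Station 2:1042, Station 3:481, Station 4:794, Station 5:424, Station 6:9, Station 7:673 → nearest is Station 6
(24, 23) — d² to each: Station 1:314, Station 2:697, Station 3:16, Station 4:173, Station 5:13, Station 6:288, Station 7:640 → nearest is Station 5
(9, 6) — d² to each: Station 1:100, Station 2:1125, Station 3:650, Station 4:1009, Station 5:569, Station 6:34, Station 7:706 → nearest is Station 6
(21, 10) — d² to each: Station 1:20, Station 2:1165, Station 3:218, Station 4:377, Station 5:257, Station 6:82, Station 7:882 → nearest is Station 1
(35, 2) — d² to each: Station 1:272, Station 2:2393, Station 3:490, Station 4:365, Station 5:745, Station 6:610, Station 7:2066 → nearest is Station 1
Tally — Station 1:2, Station 5:1, Station 6:4. Station 6 captures the most (4).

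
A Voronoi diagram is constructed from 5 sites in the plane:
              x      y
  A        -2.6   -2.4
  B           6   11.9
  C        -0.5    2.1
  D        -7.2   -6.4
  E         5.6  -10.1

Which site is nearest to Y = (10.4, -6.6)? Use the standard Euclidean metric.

E

Squared Euclidean distances:
|YA|² = (10.4−(-2.6))² + (-6.6−(-2.4))² = 169 + 17.64 = 186.64
|YB|² = (10.4−6)² + (-6.6−11.9)² = 19.36 + 342.25 = 361.61
|YC|² = (10.4−(-0.5))² + (-6.6−2.1)² = 118.81 + 75.69 = 194.5
|YD|² = (10.4−(-7.2))² + (-6.6−(-6.4))² = 309.76 + 0.04 = 309.8
|YE|² = (10.4−5.6)² + (-6.6−(-10.1))² = 23.04 + 12.25 = 35.29
The smallest is to E, so Y lies in the Voronoi region of E.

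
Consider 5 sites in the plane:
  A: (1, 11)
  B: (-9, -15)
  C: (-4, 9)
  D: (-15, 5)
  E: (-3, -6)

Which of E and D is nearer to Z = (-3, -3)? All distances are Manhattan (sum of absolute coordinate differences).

E

d(Z,E) = |-3−(-3)| + |-3−(-6)| = 0 + 3 = 3
d(Z,D) = |-3−(-15)| + |-3−5| = 12 + 8 = 20
3 < 20, so E is closer.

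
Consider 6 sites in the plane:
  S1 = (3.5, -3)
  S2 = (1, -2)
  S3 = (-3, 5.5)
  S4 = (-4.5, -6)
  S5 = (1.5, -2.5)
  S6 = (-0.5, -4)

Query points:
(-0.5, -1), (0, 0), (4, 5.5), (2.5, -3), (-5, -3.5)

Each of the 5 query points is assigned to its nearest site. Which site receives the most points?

(-0.5, -1) — d² to each: S1:20, S2:3.25, S3:48.5, S4:41, S5:6.25, S6:9 → nearest is S2
(0, 0) — d² to each: S1:21.25, S2:5, S3:39.25, S4:56.25, S5:8.5, S6:16.25 → nearest is S2
(4, 5.5) — d² to each: S1:72.5, S2:65.25, S3:49, S4:204.5, S5:70.25, S6:110.5 → nearest is S3
(2.5, -3) — d² to each: S1:1, S2:3.25, S3:102.5, S4:58, S5:1.25, S6:10 → nearest is S1
(-5, -3.5) — d² to each: S1:72.5, S2:38.25, S3:85, S4:6.5, S5:43.25, S6:20.5 → nearest is S4
Tally — S1:1, S2:2, S3:1, S4:1. S2 captures the most (2).

S2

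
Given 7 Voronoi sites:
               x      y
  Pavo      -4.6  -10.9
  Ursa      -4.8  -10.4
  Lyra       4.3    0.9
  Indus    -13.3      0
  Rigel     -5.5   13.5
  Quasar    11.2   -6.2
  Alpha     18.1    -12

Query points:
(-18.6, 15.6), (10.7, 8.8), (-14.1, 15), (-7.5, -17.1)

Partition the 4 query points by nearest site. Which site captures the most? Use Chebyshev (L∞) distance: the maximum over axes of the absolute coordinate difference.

(-18.6, 15.6) — d to each: Pavo:26.5, Ursa:26, Lyra:22.9, Indus:15.6, Rigel:13.1, Quasar:29.8, Alpha:36.7 → nearest is Rigel
(10.7, 8.8) — d to each: Pavo:19.7, Ursa:19.2, Lyra:7.9, Indus:24, Rigel:16.2, Quasar:15, Alpha:20.8 → nearest is Lyra
(-14.1, 15) — d to each: Pavo:25.9, Ursa:25.4, Lyra:18.4, Indus:15, Rigel:8.6, Quasar:25.3, Alpha:32.2 → nearest is Rigel
(-7.5, -17.1) — d to each: Pavo:6.2, Ursa:6.7, Lyra:18, Indus:17.1, Rigel:30.6, Quasar:18.7, Alpha:25.6 → nearest is Pavo
Tally — Pavo:1, Lyra:1, Rigel:2. Rigel captures the most (2).

Rigel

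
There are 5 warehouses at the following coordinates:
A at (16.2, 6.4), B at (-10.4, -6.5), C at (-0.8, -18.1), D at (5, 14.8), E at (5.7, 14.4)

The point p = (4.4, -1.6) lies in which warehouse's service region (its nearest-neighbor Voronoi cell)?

A

Compare squared distances (the ordering matches that of the actual distances):
|pA|² = (4.4−16.2)² + (-1.6−6.4)² = 139.24 + 64 = 203.24
|pB|² = (4.4−(-10.4))² + (-1.6−(-6.5))² = 219.04 + 24.01 = 243.05
|pC|² = (4.4−(-0.8))² + (-1.6−(-18.1))² = 27.04 + 272.25 = 299.29
|pD|² = (4.4−5)² + (-1.6−14.8)² = 0.36 + 268.96 = 269.32
|pE|² = (4.4−5.7)² + (-1.6−14.4)² = 1.69 + 256 = 257.69
Minimum is at A.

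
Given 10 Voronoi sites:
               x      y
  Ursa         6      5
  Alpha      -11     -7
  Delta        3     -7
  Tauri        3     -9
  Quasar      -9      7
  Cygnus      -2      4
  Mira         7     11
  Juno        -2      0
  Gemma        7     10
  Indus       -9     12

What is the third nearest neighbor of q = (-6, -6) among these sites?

Since √ is increasing, it suffices to compare squared distances:
d²(q, Ursa) = (-6−6)² + (-6−5)² = 144 + 121 = 265
d²(q, Alpha) = (-6−(-11))² + (-6−(-7))² = 25 + 1 = 26
d²(q, Delta) = (-6−3)² + (-6−(-7))² = 81 + 1 = 82
d²(q, Tauri) = (-6−3)² + (-6−(-9))² = 81 + 9 = 90
d²(q, Quasar) = (-6−(-9))² + (-6−7)² = 9 + 169 = 178
d²(q, Cygnus) = (-6−(-2))² + (-6−4)² = 16 + 100 = 116
d²(q, Mira) = (-6−7)² + (-6−11)² = 169 + 289 = 458
d²(q, Juno) = (-6−(-2))² + (-6−0)² = 16 + 36 = 52
d²(q, Gemma) = (-6−7)² + (-6−10)² = 169 + 256 = 425
d²(q, Indus) = (-6−(-9))² + (-6−12)² = 9 + 324 = 333
Sorted ascending: Alpha, Juno, Delta, Tauri, … — the third-nearest is Delta.

Delta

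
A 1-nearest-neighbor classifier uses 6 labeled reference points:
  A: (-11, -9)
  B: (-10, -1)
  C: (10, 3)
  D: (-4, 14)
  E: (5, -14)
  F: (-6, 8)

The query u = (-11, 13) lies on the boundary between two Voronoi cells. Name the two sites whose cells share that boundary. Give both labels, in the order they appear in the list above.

Squared distances from u to each site:
|uA|² = (-11−(-11))² + (13−(-9))² = 0 + 484 = 484
|uB|² = (-11−(-10))² + (13−(-1))² = 1 + 196 = 197
|uC|² = (-11−10)² + (13−3)² = 441 + 100 = 541
|uD|² = (-11−(-4))² + (13−14)² = 49 + 1 = 50
|uE|² = (-11−5)² + (13−(-14))² = 256 + 729 = 985
|uF|² = (-11−(-6))² + (13−8)² = 25 + 25 = 50
u is equidistant from D and F (both at squared distance 50), and every other site is strictly farther — so u lies on the D–F Voronoi edge.

D and F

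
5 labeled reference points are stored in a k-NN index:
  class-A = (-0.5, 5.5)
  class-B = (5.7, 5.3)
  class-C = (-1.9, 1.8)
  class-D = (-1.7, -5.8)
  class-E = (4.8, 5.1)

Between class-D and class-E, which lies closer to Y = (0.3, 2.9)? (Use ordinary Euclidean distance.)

class-E

Compare squared distances:
d²(Y, class-D) = (0.3−(-1.7))² + (2.9−(-5.8))² = 4 + 75.69 = 79.69
d²(Y, class-E) = (0.3−4.8)² + (2.9−5.1)² = 20.25 + 4.84 = 25.09
79.69 > 25.09, so class-E is closer.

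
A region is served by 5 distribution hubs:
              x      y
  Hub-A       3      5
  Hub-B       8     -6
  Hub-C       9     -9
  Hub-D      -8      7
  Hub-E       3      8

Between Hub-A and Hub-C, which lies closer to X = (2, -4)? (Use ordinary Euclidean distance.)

Compare squared distances:
d²(X, Hub-A) = (2−3)² + (-4−5)² = 1 + 81 = 82
d²(X, Hub-C) = (2−9)² + (-4−(-9))² = 49 + 25 = 74
82 > 74, so Hub-C is closer.

Hub-C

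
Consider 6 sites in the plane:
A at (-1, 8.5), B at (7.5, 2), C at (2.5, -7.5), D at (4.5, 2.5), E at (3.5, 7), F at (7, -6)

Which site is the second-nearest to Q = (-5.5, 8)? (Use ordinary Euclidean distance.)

Since √ is increasing, it suffices to compare squared distances:
|QA|² = 20.25 + 0.25 = 20.5
|QB|² = 169 + 36 = 205
|QC|² = 64 + 240.25 = 304.25
|QD|² = 100 + 30.25 = 130.25
|QE|² = 81 + 1 = 82
|QF|² = 156.25 + 196 = 352.25
Sorted ascending: A, E, D, … — the second-nearest is E.

E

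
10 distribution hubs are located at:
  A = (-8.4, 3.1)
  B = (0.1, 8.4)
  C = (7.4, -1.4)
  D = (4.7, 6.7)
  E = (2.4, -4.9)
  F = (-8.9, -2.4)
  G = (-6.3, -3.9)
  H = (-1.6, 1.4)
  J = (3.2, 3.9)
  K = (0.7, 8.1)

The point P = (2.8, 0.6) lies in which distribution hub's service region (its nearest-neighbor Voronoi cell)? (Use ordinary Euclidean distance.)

J

Compare squared distances (the ordering matches that of the actual distances):
|PA|² = (2.8−(-8.4))² + (0.6−3.1)² = 125.44 + 6.25 = 131.69
|PB|² = (2.8−0.1)² + (0.6−8.4)² = 7.29 + 60.84 = 68.13
|PC|² = (2.8−7.4)² + (0.6−(-1.4))² = 21.16 + 4 = 25.16
|PD|² = (2.8−4.7)² + (0.6−6.7)² = 3.61 + 37.21 = 40.82
|PE|² = (2.8−2.4)² + (0.6−(-4.9))² = 0.16 + 30.25 = 30.41
|PF|² = (2.8−(-8.9))² + (0.6−(-2.4))² = 136.89 + 9 = 145.89
|PG|² = (2.8−(-6.3))² + (0.6−(-3.9))² = 82.81 + 20.25 = 103.06
|PH|² = (2.8−(-1.6))² + (0.6−1.4)² = 19.36 + 0.64 = 20
|PJ|² = (2.8−3.2)² + (0.6−3.9)² = 0.16 + 10.89 = 11.05
|PK|² = (2.8−0.7)² + (0.6−8.1)² = 4.41 + 56.25 = 60.66
Minimum is at J.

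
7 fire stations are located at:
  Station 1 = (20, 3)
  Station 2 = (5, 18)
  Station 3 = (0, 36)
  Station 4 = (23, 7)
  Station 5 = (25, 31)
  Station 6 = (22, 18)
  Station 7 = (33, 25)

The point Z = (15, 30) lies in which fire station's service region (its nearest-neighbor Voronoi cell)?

Compare squared distances (the ordering matches that of the actual distances):
d²(Z, Station 1) = (15−20)² + (30−3)² = 25 + 729 = 754
d²(Z, Station 2) = (15−5)² + (30−18)² = 100 + 144 = 244
d²(Z, Station 3) = (15−0)² + (30−36)² = 225 + 36 = 261
d²(Z, Station 4) = (15−23)² + (30−7)² = 64 + 529 = 593
d²(Z, Station 5) = (15−25)² + (30−31)² = 100 + 1 = 101
d²(Z, Station 6) = (15−22)² + (30−18)² = 49 + 144 = 193
d²(Z, Station 7) = (15−33)² + (30−25)² = 324 + 25 = 349
Station 5 is nearest.

Station 5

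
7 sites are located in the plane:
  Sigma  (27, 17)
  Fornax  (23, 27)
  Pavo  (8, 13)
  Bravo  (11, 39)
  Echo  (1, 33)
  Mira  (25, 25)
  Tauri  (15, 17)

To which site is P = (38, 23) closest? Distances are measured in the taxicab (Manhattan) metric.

d(P, Sigma) = |38−27| + |23−17| = 11 + 6 = 17
d(P, Fornax) = |38−23| + |23−27| = 15 + 4 = 19
d(P, Pavo) = |38−8| + |23−13| = 30 + 10 = 40
d(P, Bravo) = |38−11| + |23−39| = 27 + 16 = 43
d(P, Echo) = |38−1| + |23−33| = 37 + 10 = 47
d(P, Mira) = |38−25| + |23−25| = 13 + 2 = 15
d(P, Tauri) = |38−15| + |23−17| = 23 + 6 = 29
Minimum is at Mira.

Mira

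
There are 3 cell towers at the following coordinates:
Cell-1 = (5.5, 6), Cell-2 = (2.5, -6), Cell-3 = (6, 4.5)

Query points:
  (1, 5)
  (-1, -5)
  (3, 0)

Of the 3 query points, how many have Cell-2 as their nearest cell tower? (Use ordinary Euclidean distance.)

(1, 5) — d² to each: Cell-1:21.25, Cell-2:123.25, Cell-3:25.25 → nearest is Cell-1
(-1, -5) — d² to each: Cell-1:163.25, Cell-2:13.25, Cell-3:139.25 → nearest is Cell-2
(3, 0) — d² to each: Cell-1:42.25, Cell-2:36.25, Cell-3:29.25 → nearest is Cell-3
1 of the 3 points has Cell-2 as nearest.

1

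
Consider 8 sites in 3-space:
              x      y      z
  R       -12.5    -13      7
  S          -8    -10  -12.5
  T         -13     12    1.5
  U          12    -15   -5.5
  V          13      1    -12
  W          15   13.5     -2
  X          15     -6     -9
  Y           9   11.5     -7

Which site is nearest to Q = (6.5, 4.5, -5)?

Squared Euclidean distances:
|QR|² = (6.5−(-12.5))² + (4.5−(-13))² + (-5−7)² = 361 + 306.25 + 144 = 811.25
|QS|² = (6.5−(-8))² + (4.5−(-10))² + (-5−(-12.5))² = 210.25 + 210.25 + 56.25 = 476.75
|QT|² = (6.5−(-13))² + (4.5−12)² + (-5−1.5)² = 380.25 + 56.25 + 42.25 = 478.75
|QU|² = (6.5−12)² + (4.5−(-15))² + (-5−(-5.5))² = 30.25 + 380.25 + 0.25 = 410.75
|QV|² = (6.5−13)² + (4.5−1)² + (-5−(-12))² = 42.25 + 12.25 + 49 = 103.5
|QW|² = (6.5−15)² + (4.5−13.5)² + (-5−(-2))² = 72.25 + 81 + 9 = 162.25
|QX|² = (6.5−15)² + (4.5−(-6))² + (-5−(-9))² = 72.25 + 110.25 + 16 = 198.5
|QY|² = (6.5−9)² + (4.5−11.5)² + (-5−(-7))² = 6.25 + 49 + 4 = 59.25
The smallest is to Y, so Q lies in the Voronoi region of Y.

Y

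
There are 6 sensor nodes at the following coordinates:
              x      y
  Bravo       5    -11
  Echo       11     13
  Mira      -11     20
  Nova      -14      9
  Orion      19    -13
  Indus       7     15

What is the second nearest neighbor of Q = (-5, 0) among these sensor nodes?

Bravo

Squared Euclidean distances:
d²(Q, Bravo) = (-5−5)² + (0−(-11))² = 100 + 121 = 221
d²(Q, Echo) = (-5−11)² + (0−13)² = 256 + 169 = 425
d²(Q, Mira) = (-5−(-11))² + (0−20)² = 36 + 400 = 436
d²(Q, Nova) = (-5−(-14))² + (0−9)² = 81 + 81 = 162
d²(Q, Orion) = (-5−19)² + (0−(-13))² = 576 + 169 = 745
d²(Q, Indus) = (-5−7)² + (0−15)² = 144 + 225 = 369
Sorted ascending: Nova, Bravo, Indus, … — the second-nearest is Bravo.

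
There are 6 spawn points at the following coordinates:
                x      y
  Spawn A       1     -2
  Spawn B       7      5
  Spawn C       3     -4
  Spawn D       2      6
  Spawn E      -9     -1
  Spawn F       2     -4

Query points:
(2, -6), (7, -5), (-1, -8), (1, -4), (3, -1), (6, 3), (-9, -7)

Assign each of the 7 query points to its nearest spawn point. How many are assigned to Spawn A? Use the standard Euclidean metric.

1

(2, -6) — d² to each: Spawn A:17, Spawn B:146, Spawn C:5, Spawn D:144, Spawn E:146, Spawn F:4 → nearest is Spawn F
(7, -5) — d² to each: Spawn A:45, Spawn B:100, Spawn C:17, Spawn D:146, Spawn E:272, Spawn F:26 → nearest is Spawn C
(-1, -8) — d² to each: Spawn A:40, Spawn B:233, Spawn C:32, Spawn D:205, Spawn E:113, Spawn F:25 → nearest is Spawn F
(1, -4) — d² to each: Spawn A:4, Spawn B:117, Spawn C:4, Spawn D:101, Spawn E:109, Spawn F:1 → nearest is Spawn F
(3, -1) — d² to each: Spawn A:5, Spawn B:52, Spawn C:9, Spawn D:50, Spawn E:144, Spawn F:10 → nearest is Spawn A
(6, 3) — d² to each: Spawn A:50, Spawn B:5, Spawn C:58, Spawn D:25, Spawn E:241, Spawn F:65 → nearest is Spawn B
(-9, -7) — d² to each: Spawn A:125, Spawn B:400, Spawn C:153, Spawn D:290, Spawn E:36, Spawn F:130 → nearest is Spawn E
1 of the 7 points has Spawn A as nearest.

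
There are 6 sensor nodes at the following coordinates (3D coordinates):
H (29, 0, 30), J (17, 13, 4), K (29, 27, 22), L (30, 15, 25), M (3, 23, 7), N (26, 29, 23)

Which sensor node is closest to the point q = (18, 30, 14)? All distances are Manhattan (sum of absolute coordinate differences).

d(q,H) = |18−29| + |30−0| + |14−30| = 11 + 30 + 16 = 57
d(q,J) = |18−17| + |30−13| + |14−4| = 1 + 17 + 10 = 28
d(q,K) = |18−29| + |30−27| + |14−22| = 11 + 3 + 8 = 22
d(q,L) = |18−30| + |30−15| + |14−25| = 12 + 15 + 11 = 38
d(q,M) = |18−3| + |30−23| + |14−7| = 15 + 7 + 7 = 29
d(q,N) = |18−26| + |30−29| + |14−23| = 8 + 1 + 9 = 18
N is nearest.

N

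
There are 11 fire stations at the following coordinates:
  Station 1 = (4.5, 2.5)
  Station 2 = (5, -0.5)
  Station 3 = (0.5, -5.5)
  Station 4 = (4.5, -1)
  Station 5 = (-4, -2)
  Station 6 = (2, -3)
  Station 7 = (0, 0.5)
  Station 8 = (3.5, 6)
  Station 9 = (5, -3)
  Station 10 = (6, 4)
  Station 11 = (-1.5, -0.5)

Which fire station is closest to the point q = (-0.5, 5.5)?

Compare squared distances (the ordering matches that of the actual distances):
d²(q, Station 1) = (-0.5−4.5)² + (5.5−2.5)² = 25 + 9 = 34
d²(q, Station 2) = (-0.5−5)² + (5.5−(-0.5))² = 30.25 + 36 = 66.25
d²(q, Station 3) = (-0.5−0.5)² + (5.5−(-5.5))² = 1 + 121 = 122
d²(q, Station 4) = (-0.5−4.5)² + (5.5−(-1))² = 25 + 42.25 = 67.25
d²(q, Station 5) = (-0.5−(-4))² + (5.5−(-2))² = 12.25 + 56.25 = 68.5
d²(q, Station 6) = (-0.5−2)² + (5.5−(-3))² = 6.25 + 72.25 = 78.5
d²(q, Station 7) = (-0.5−0)² + (5.5−0.5)² = 0.25 + 25 = 25.25
d²(q, Station 8) = (-0.5−3.5)² + (5.5−6)² = 16 + 0.25 = 16.25
d²(q, Station 9) = (-0.5−5)² + (5.5−(-3))² = 30.25 + 72.25 = 102.5
d²(q, Station 10) = (-0.5−6)² + (5.5−4)² = 42.25 + 2.25 = 44.5
d²(q, Station 11) = (-0.5−(-1.5))² + (5.5−(-0.5))² = 1 + 36 = 37
Station 8 is nearest.

Station 8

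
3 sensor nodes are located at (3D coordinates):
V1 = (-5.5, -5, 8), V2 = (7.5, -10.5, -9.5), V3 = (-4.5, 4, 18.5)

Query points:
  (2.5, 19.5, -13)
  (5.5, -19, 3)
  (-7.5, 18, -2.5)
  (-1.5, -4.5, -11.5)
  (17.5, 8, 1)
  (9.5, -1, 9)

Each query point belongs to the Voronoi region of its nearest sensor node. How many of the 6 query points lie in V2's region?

4

(2.5, 19.5, -13) — d² to each: V1:1105.25, V2:937.25, V3:1281.5 → nearest is V2
(5.5, -19, 3) — d² to each: V1:342, V2:232.5, V3:869.25 → nearest is V2
(-7.5, 18, -2.5) — d² to each: V1:643.25, V2:1086.25, V3:646 → nearest is V1
(-1.5, -4.5, -11.5) — d² to each: V1:396.5, V2:121, V3:981.25 → nearest is V2
(17.5, 8, 1) — d² to each: V1:747, V2:552.5, V3:806.25 → nearest is V2
(9.5, -1, 9) — d² to each: V1:242, V2:436.5, V3:311.25 → nearest is V1
4 of the 6 points have V2 as nearest.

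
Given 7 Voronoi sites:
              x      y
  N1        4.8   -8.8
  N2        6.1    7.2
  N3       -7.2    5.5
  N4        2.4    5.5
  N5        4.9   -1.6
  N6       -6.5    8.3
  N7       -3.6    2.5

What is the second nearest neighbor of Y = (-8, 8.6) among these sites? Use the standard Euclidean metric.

Since √ is increasing, it suffices to compare squared distances:
|YN1|² = (-8−4.8)² + (8.6−(-8.8))² = 163.84 + 302.76 = 466.6
|YN2|² = (-8−6.1)² + (8.6−7.2)² = 198.81 + 1.96 = 200.77
|YN3|² = (-8−(-7.2))² + (8.6−5.5)² = 0.64 + 9.61 = 10.25
|YN4|² = (-8−2.4)² + (8.6−5.5)² = 108.16 + 9.61 = 117.77
|YN5|² = (-8−4.9)² + (8.6−(-1.6))² = 166.41 + 104.04 = 270.45
|YN6|² = (-8−(-6.5))² + (8.6−8.3)² = 2.25 + 0.09 = 2.34
|YN7|² = (-8−(-3.6))² + (8.6−2.5)² = 19.36 + 37.21 = 56.57
Sorted ascending: N6, N3, N7, … — the second-nearest is N3.

N3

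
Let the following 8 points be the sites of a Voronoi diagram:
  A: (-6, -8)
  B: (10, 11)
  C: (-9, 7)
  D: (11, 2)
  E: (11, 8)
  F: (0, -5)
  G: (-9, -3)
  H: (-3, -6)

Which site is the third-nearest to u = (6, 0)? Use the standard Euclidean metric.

Squared Euclidean distances:
|uA|² = (6−(-6))² + (0−(-8))² = 144 + 64 = 208
|uB|² = (6−10)² + (0−11)² = 16 + 121 = 137
|uC|² = (6−(-9))² + (0−7)² = 225 + 49 = 274
|uD|² = (6−11)² + (0−2)² = 25 + 4 = 29
|uE|² = (6−11)² + (0−8)² = 25 + 64 = 89
|uF|² = (6−0)² + (0−(-5))² = 36 + 25 = 61
|uG|² = (6−(-9))² + (0−(-3))² = 225 + 9 = 234
|uH|² = (6−(-3))² + (0−(-6))² = 81 + 36 = 117
Sorted ascending: D, F, E, H, … — the third-nearest is E.

E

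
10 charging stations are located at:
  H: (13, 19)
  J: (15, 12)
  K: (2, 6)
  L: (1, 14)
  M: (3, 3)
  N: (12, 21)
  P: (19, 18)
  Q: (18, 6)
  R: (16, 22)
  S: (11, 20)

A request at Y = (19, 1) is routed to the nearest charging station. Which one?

Q

Squared Euclidean distances:
|YH|² = 36 + 324 = 360
|YJ|² = 16 + 121 = 137
|YK|² = 289 + 25 = 314
|YL|² = 324 + 169 = 493
|YM|² = 256 + 4 = 260
|YN|² = 49 + 400 = 449
|YP|² = 0 + 289 = 289
|YQ|² = 1 + 25 = 26
|YR|² = 9 + 441 = 450
|YS|² = 64 + 361 = 425
Minimum is at Q.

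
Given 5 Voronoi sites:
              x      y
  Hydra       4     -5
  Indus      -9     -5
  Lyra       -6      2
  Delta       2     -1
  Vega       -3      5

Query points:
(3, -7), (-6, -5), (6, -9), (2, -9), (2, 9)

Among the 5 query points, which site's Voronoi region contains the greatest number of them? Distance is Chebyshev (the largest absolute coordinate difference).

(3, -7) — d to each: Hydra:2, Indus:12, Lyra:9, Delta:6, Vega:12 → nearest is Hydra
(-6, -5) — d to each: Hydra:10, Indus:3, Lyra:7, Delta:8, Vega:10 → nearest is Indus
(6, -9) — d to each: Hydra:4, Indus:15, Lyra:12, Delta:8, Vega:14 → nearest is Hydra
(2, -9) — d to each: Hydra:4, Indus:11, Lyra:11, Delta:8, Vega:14 → nearest is Hydra
(2, 9) — d to each: Hydra:14, Indus:14, Lyra:8, Delta:10, Vega:5 → nearest is Vega
Tally — Hydra:3, Indus:1, Vega:1. Hydra captures the most (3).

Hydra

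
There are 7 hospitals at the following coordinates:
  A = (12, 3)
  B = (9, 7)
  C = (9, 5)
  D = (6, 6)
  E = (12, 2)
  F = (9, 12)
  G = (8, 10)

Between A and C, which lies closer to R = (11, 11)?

C

Compare squared distances:
|RA|² = (11−12)² + (11−3)² = 1 + 64 = 65
|RC|² = (11−9)² + (11−5)² = 4 + 36 = 40
65 > 40, so C is closer.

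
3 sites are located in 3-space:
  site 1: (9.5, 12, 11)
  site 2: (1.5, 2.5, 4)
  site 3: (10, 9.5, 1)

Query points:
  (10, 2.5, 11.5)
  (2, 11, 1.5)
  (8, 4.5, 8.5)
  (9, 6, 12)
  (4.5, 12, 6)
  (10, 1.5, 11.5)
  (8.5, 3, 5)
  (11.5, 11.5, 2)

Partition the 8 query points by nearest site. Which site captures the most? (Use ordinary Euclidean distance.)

site 1

(10, 2.5, 11.5) — d² to each: site 1:90.75, site 2:128.5, site 3:159.25 → nearest is site 1
(2, 11, 1.5) — d² to each: site 1:147.5, site 2:78.75, site 3:66.5 → nearest is site 3
(8, 4.5, 8.5) — d² to each: site 1:64.75, site 2:66.5, site 3:85.25 → nearest is site 1
(9, 6, 12) — d² to each: site 1:37.25, site 2:132.5, site 3:134.25 → nearest is site 1
(4.5, 12, 6) — d² to each: site 1:50, site 2:103.25, site 3:61.5 → nearest is site 1
(10, 1.5, 11.5) — d² to each: site 1:110.75, site 2:129.5, site 3:174.25 → nearest is site 1
(8.5, 3, 5) — d² to each: site 1:118, site 2:50.25, site 3:60.5 → nearest is site 2
(11.5, 11.5, 2) — d² to each: site 1:85.25, site 2:185, site 3:7.25 → nearest is site 3
Tally — site 1:5, site 2:1, site 3:2. site 1 captures the most (5).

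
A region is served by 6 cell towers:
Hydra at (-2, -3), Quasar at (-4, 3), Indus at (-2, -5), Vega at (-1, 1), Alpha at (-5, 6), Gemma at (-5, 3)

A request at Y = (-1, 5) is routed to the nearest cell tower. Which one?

Quasar

Squared Euclidean distances:
d²(Y, Hydra) = (-1−(-2))² + (5−(-3))² = 1 + 64 = 65
d²(Y, Quasar) = (-1−(-4))² + (5−3)² = 9 + 4 = 13
d²(Y, Indus) = (-1−(-2))² + (5−(-5))² = 1 + 100 = 101
d²(Y, Vega) = (-1−(-1))² + (5−1)² = 0 + 16 = 16
d²(Y, Alpha) = (-1−(-5))² + (5−6)² = 16 + 1 = 17
d²(Y, Gemma) = (-1−(-5))² + (5−3)² = 16 + 4 = 20
Quasar is nearest.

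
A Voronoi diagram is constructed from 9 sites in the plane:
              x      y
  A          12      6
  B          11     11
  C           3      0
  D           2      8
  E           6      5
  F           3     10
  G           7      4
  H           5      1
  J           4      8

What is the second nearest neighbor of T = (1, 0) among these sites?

H

Squared Euclidean distances:
|TA|² = 121 + 36 = 157
|TB|² = 100 + 121 = 221
|TC|² = 4 + 0 = 4
|TD|² = 1 + 64 = 65
|TE|² = 25 + 25 = 50
|TF|² = 4 + 100 = 104
|TG|² = 36 + 16 = 52
|TH|² = 16 + 1 = 17
|TJ|² = 9 + 64 = 73
Sorted ascending: C, H, E, … — the second-nearest is H.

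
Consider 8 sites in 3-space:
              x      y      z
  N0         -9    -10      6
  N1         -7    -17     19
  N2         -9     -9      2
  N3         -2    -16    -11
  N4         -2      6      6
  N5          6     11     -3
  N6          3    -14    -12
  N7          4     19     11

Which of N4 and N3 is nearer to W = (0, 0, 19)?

N4

Compare squared distances:
|WN4|² = (0−(-2))² + (0−6)² + (19−6)² = 4 + 36 + 169 = 209
|WN3|² = (0−(-2))² + (0−(-16))² + (19−(-11))² = 4 + 256 + 900 = 1160
209 < 1160, so N4 is closer.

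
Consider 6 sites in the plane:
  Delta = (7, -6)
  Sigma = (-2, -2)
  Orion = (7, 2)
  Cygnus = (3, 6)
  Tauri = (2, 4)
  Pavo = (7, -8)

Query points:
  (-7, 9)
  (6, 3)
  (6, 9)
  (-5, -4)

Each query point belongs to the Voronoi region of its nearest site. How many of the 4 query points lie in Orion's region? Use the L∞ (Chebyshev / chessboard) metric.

(-7, 9) — d to each: Delta:15, Sigma:11, Orion:14, Cygnus:10, Tauri:9, Pavo:17 → nearest is Tauri
(6, 3) — d to each: Delta:9, Sigma:8, Orion:1, Cygnus:3, Tauri:4, Pavo:11 → nearest is Orion
(6, 9) — d to each: Delta:15, Sigma:11, Orion:7, Cygnus:3, Tauri:5, Pavo:17 → nearest is Cygnus
(-5, -4) — d to each: Delta:12, Sigma:3, Orion:12, Cygnus:10, Tauri:8, Pavo:12 → nearest is Sigma
1 of the 4 points has Orion as nearest.

1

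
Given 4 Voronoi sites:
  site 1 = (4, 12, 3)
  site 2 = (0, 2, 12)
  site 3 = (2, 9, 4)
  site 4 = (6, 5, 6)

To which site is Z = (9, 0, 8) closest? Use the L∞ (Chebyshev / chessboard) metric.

d(Z, site 1) = max(5, 12, 5) = 12
d(Z, site 2) = max(9, 2, 4) = 9
d(Z, site 3) = max(7, 9, 4) = 9
d(Z, site 4) = max(3, 5, 2) = 5
The smallest is to site 4, so Z lies in the Voronoi region of site 4.

site 4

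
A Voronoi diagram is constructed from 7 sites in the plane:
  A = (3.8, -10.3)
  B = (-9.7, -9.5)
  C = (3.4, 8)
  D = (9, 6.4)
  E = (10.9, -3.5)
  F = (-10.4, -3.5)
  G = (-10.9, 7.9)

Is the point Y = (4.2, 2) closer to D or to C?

Compare squared distances:
|YD|² = (4.2−9)² + (2−6.4)² = 23.04 + 19.36 = 42.4
|YC|² = (4.2−3.4)² + (2−8)² = 0.64 + 36 = 36.64
42.4 > 36.64, so C is closer.

C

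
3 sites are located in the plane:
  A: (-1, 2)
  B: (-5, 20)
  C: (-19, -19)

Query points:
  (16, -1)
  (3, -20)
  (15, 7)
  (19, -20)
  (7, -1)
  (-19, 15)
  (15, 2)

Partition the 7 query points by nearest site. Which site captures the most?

(16, -1) — d² to each: A:298, B:882, C:1549 → nearest is A
(3, -20) — d² to each: A:500, B:1664, C:485 → nearest is C
(15, 7) — d² to each: A:281, B:569, C:1832 → nearest is A
(19, -20) — d² to each: A:884, B:2176, C:1445 → nearest is A
(7, -1) — d² to each: A:73, B:585, C:1000 → nearest is A
(-19, 15) — d² to each: A:493, B:221, C:1156 → nearest is B
(15, 2) — d² to each: A:256, B:724, C:1597 → nearest is A
Tally — A:5, B:1, C:1. A captures the most (5).

A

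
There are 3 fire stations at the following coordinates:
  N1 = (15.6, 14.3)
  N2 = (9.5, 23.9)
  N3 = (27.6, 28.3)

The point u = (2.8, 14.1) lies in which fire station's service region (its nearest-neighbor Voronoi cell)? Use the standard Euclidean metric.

Compare squared distances (the ordering matches that of the actual distances):
|uN1|² = (2.8−15.6)² + (14.1−14.3)² = 163.84 + 0.04 = 163.88
|uN2|² = (2.8−9.5)² + (14.1−23.9)² = 44.89 + 96.04 = 140.93
|uN3|² = (2.8−27.6)² + (14.1−28.3)² = 615.04 + 201.64 = 816.68
Minimum is at N2.

N2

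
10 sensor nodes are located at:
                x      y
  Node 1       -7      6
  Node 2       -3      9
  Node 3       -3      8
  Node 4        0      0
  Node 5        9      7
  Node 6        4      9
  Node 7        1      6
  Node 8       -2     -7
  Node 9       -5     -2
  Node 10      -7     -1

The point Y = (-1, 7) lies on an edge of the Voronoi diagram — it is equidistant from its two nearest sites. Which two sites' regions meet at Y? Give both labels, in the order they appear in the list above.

Squared distances from Y to each site:
d²(Y, Node 1) = (-1−(-7))² + (7−6)² = 36 + 1 = 37
d²(Y, Node 2) = (-1−(-3))² + (7−9)² = 4 + 4 = 8
d²(Y, Node 3) = (-1−(-3))² + (7−8)² = 4 + 1 = 5
d²(Y, Node 4) = (-1−0)² + (7−0)² = 1 + 49 = 50
d²(Y, Node 5) = (-1−9)² + (7−7)² = 100 + 0 = 100
d²(Y, Node 6) = (-1−4)² + (7−9)² = 25 + 4 = 29
d²(Y, Node 7) = (-1−1)² + (7−6)² = 4 + 1 = 5
d²(Y, Node 8) = (-1−(-2))² + (7−(-7))² = 1 + 196 = 197
d²(Y, Node 9) = (-1−(-5))² + (7−(-2))² = 16 + 81 = 97
d²(Y, Node 10) = (-1−(-7))² + (7−(-1))² = 36 + 64 = 100
Y is equidistant from Node 3 and Node 7 (both at squared distance 5), and every other site is strictly farther — so Y lies on the Node 3–Node 7 Voronoi edge.

Node 3 and Node 7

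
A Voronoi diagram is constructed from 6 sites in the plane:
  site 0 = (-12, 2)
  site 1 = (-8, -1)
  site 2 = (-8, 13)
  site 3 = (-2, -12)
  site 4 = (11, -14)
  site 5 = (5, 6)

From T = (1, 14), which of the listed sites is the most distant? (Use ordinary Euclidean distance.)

Compare squared distances (the ordering matches that of the actual distances):
d²(T, site 0) = (1−(-12))² + (14−2)² = 169 + 144 = 313
d²(T, site 1) = (1−(-8))² + (14−(-1))² = 81 + 225 = 306
d²(T, site 2) = (1−(-8))² + (14−13)² = 81 + 1 = 82
d²(T, site 3) = (1−(-2))² + (14−(-12))² = 9 + 676 = 685
d²(T, site 4) = (1−11)² + (14−(-14))² = 100 + 784 = 884
d²(T, site 5) = (1−5)² + (14−6)² = 16 + 64 = 80
The largest is to site 4.

site 4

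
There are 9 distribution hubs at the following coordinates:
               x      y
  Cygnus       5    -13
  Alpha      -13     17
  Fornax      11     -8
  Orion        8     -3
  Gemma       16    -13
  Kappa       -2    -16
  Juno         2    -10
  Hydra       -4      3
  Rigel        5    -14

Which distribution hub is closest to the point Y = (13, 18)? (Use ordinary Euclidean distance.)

Orion

Compare squared distances (the ordering matches that of the actual distances):
d²(Y, Cygnus) = 64 + 961 = 1025
d²(Y, Alpha) = 676 + 1 = 677
d²(Y, Fornax) = 4 + 676 = 680
d²(Y, Orion) = 25 + 441 = 466
d²(Y, Gemma) = 9 + 961 = 970
d²(Y, Kappa) = 225 + 1156 = 1381
d²(Y, Juno) = 121 + 784 = 905
d²(Y, Hydra) = 289 + 225 = 514
d²(Y, Rigel) = 64 + 1024 = 1088
Minimum is at Orion.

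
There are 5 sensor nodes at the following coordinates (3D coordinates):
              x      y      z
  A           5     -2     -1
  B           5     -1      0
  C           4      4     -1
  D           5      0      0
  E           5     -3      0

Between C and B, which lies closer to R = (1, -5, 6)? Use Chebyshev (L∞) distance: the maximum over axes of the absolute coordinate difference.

B

d(R,C) = max(3, 9, 7) = 9
d(R,B) = max(4, 4, 6) = 6
9 > 6, so B is closer.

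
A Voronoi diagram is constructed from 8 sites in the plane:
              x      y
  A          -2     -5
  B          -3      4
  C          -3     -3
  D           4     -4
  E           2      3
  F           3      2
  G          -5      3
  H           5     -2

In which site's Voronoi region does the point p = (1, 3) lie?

E

Since √ is increasing, it suffices to compare squared distances:
|pA|² = 9 + 64 = 73
|pB|² = 16 + 1 = 17
|pC|² = 16 + 36 = 52
|pD|² = 9 + 49 = 58
|pE|² = 1 + 0 = 1
|pF|² = 4 + 1 = 5
|pG|² = 36 + 0 = 36
|pH|² = 16 + 25 = 41
E is nearest.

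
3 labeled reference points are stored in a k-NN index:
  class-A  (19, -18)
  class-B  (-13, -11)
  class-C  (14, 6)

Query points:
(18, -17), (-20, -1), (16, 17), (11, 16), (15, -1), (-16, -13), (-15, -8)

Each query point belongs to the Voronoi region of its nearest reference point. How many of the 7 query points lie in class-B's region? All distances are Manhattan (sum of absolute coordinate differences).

3

(18, -17) — d to each: class-A:2, class-B:37, class-C:27 → nearest is class-A
(-20, -1) — d to each: class-A:56, class-B:17, class-C:41 → nearest is class-B
(16, 17) — d to each: class-A:38, class-B:57, class-C:13 → nearest is class-C
(11, 16) — d to each: class-A:42, class-B:51, class-C:13 → nearest is class-C
(15, -1) — d to each: class-A:21, class-B:38, class-C:8 → nearest is class-C
(-16, -13) — d to each: class-A:40, class-B:5, class-C:49 → nearest is class-B
(-15, -8) — d to each: class-A:44, class-B:5, class-C:43 → nearest is class-B
3 of the 7 points have class-B as nearest.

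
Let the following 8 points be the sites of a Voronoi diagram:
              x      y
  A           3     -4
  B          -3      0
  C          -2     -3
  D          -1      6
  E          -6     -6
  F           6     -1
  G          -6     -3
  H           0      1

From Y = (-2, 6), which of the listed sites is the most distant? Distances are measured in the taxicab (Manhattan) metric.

E

d(Y,A) = 5 + 10 = 15
d(Y,B) = 1 + 6 = 7
d(Y,C) = 0 + 9 = 9
d(Y,D) = 1 + 0 = 1
d(Y,E) = 4 + 12 = 16
d(Y,F) = 8 + 7 = 15
d(Y,G) = 4 + 9 = 13
d(Y,H) = 2 + 5 = 7
The largest is to E.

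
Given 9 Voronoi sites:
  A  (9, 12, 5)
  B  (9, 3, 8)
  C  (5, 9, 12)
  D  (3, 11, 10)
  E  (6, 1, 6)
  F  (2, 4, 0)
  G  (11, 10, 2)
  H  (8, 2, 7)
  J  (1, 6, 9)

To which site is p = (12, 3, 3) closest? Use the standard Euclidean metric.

Compare squared distances (the ordering matches that of the actual distances):
|pA|² = (12−9)² + (3−12)² + (3−5)² = 9 + 81 + 4 = 94
|pB|² = (12−9)² + (3−3)² + (3−8)² = 9 + 0 + 25 = 34
|pC|² = (12−5)² + (3−9)² + (3−12)² = 49 + 36 + 81 = 166
|pD|² = (12−3)² + (3−11)² + (3−10)² = 81 + 64 + 49 = 194
|pE|² = (12−6)² + (3−1)² + (3−6)² = 36 + 4 + 9 = 49
|pF|² = (12−2)² + (3−4)² + (3−0)² = 100 + 1 + 9 = 110
|pG|² = (12−11)² + (3−10)² + (3−2)² = 1 + 49 + 1 = 51
|pH|² = (12−8)² + (3−2)² + (3−7)² = 16 + 1 + 16 = 33
|pJ|² = (12−1)² + (3−6)² + (3−9)² = 121 + 9 + 36 = 166
H is nearest.

H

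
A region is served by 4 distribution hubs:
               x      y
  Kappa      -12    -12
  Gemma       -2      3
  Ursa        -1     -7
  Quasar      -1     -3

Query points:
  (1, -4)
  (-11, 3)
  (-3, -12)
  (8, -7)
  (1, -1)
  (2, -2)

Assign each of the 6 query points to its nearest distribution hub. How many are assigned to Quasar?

(1, -4) — d² to each: Kappa:233, Gemma:58, Ursa:13, Quasar:5 → nearest is Quasar
(-11, 3) — d² to each: Kappa:226, Gemma:81, Ursa:200, Quasar:136 → nearest is Gemma
(-3, -12) — d² to each: Kappa:81, Gemma:226, Ursa:29, Quasar:85 → nearest is Ursa
(8, -7) — d² to each: Kappa:425, Gemma:200, Ursa:81, Quasar:97 → nearest is Ursa
(1, -1) — d² to each: Kappa:290, Gemma:25, Ursa:40, Quasar:8 → nearest is Quasar
(2, -2) — d² to each: Kappa:296, Gemma:41, Ursa:34, Quasar:10 → nearest is Quasar
3 of the 6 points have Quasar as nearest.

3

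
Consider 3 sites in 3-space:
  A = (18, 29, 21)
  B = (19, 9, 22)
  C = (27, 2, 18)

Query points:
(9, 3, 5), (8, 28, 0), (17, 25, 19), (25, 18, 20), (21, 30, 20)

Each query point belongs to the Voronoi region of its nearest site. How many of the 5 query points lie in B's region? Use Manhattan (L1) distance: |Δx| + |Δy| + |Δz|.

(9, 3, 5) — d to each: A:51, B:33, C:32 → nearest is C
(8, 28, 0) — d to each: A:32, B:52, C:63 → nearest is A
(17, 25, 19) — d to each: A:7, B:21, C:34 → nearest is A
(25, 18, 20) — d to each: A:19, B:17, C:20 → nearest is B
(21, 30, 20) — d to each: A:5, B:25, C:36 → nearest is A
1 of the 5 points has B as nearest.

1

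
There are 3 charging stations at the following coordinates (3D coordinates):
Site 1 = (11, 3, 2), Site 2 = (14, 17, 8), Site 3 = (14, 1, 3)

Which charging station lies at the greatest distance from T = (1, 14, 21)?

Compare squared distances (the ordering matches that of the actual distances):
d²(T, Site 1) = 100 + 121 + 361 = 582
d²(T, Site 2) = 169 + 9 + 169 = 347
d²(T, Site 3) = 169 + 169 + 324 = 662
The largest is to Site 3.

Site 3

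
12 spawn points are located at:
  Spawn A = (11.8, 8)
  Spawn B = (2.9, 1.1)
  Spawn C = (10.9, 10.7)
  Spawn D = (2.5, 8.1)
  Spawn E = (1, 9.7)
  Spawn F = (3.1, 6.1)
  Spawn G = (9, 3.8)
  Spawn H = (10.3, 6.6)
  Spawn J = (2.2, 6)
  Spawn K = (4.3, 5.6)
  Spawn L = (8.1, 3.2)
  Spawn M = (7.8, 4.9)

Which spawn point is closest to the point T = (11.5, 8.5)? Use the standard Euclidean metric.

Spawn A

Since √ is increasing, it suffices to compare squared distances:
d²(T, Spawn A) = 0.09 + 0.25 = 0.34
d²(T, Spawn B) = 73.96 + 54.76 = 128.72
d²(T, Spawn C) = 0.36 + 4.84 = 5.2
d²(T, Spawn D) = 81 + 0.16 = 81.16
d²(T, Spawn E) = 110.25 + 1.44 = 111.69
d²(T, Spawn F) = 70.56 + 5.76 = 76.32
d²(T, Spawn G) = 6.25 + 22.09 = 28.34
d²(T, Spawn H) = 1.44 + 3.61 = 5.05
d²(T, Spawn J) = 86.49 + 6.25 = 92.74
d²(T, Spawn K) = 51.84 + 8.41 = 60.25
d²(T, Spawn L) = 11.56 + 28.09 = 39.65
d²(T, Spawn M) = 13.69 + 12.96 = 26.65
The smallest is to Spawn A, so T lies in the Voronoi region of Spawn A.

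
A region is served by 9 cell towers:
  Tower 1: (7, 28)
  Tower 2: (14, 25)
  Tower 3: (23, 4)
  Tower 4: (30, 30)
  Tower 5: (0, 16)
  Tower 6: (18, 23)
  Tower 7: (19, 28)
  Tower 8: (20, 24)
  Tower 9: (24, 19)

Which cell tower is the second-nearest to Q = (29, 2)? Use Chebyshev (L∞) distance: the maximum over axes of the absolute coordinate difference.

d(Q, Tower 1) = max(22, 26) = 26
d(Q, Tower 2) = max(15, 23) = 23
d(Q, Tower 3) = max(6, 2) = 6
d(Q, Tower 4) = max(1, 28) = 28
d(Q, Tower 5) = max(29, 14) = 29
d(Q, Tower 6) = max(11, 21) = 21
d(Q, Tower 7) = max(10, 26) = 26
d(Q, Tower 8) = max(9, 22) = 22
d(Q, Tower 9) = max(5, 17) = 17
Sorted ascending: Tower 3, Tower 9, Tower 6, … — the second-nearest is Tower 9.

Tower 9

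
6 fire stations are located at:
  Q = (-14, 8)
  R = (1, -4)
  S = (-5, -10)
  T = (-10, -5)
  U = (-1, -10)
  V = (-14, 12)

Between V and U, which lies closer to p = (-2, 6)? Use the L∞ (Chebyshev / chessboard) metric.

V

d(p,V) = max(12, 6) = 12
d(p,U) = max(1, 16) = 16
12 < 16, so V is closer.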